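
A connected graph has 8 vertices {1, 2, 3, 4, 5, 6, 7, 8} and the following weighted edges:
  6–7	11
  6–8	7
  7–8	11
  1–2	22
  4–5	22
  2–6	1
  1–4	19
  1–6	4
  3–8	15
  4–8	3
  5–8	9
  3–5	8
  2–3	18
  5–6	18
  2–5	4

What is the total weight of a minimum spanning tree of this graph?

Kruskal: consider edges lightest-first.
2–6 (1): add — endpoints in different components.
4–8 (3): add — endpoints in different components.
1–6 (4): add — endpoints in different components.
2–5 (4): add — endpoints in different components.
6–8 (7): add — endpoints in different components.
3–5 (8): add — endpoints in different components.
5–8 (9): skip — 5 and 8 already connected.
6–7 (11): add — endpoints in different components.
MST edges: 2–6, 4–8, 1–6, 2–5, 6–8, 3–5, 6–7; total weight 1+3+4+4+7+8+11 = 38.

38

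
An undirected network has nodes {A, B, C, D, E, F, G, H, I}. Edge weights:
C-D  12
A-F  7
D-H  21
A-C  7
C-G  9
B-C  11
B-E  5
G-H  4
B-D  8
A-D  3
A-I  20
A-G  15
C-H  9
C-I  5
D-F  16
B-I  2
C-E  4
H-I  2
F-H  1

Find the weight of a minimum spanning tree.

28

Kruskal: consider edges lightest-first.
F-H (1): add — endpoints in different components.
B-I (2): add — endpoints in different components.
H-I (2): add — endpoints in different components.
A-D (3): add — endpoints in different components.
C-E (4): add — endpoints in different components.
G-H (4): add — endpoints in different components.
B-E (5): add — endpoints in different components.
C-I (5): skip — C and I already connected.
A-C (7): add — endpoints in different components.
MST edges: F-H, B-I, H-I, A-D, C-E, G-H, B-E, A-C; total weight 1+2+2+3+4+4+5+7 = 28.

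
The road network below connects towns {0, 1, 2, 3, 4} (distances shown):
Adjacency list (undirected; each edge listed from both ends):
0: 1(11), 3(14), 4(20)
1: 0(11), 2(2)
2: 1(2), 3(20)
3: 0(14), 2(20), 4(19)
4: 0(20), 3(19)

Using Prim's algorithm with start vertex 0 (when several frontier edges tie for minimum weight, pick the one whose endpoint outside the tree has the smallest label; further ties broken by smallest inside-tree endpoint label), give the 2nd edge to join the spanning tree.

1-2

Grow the tree from 0 using Prim:
Step 1: cheapest edge leaving the tree is 0–1 (11); add 1.
Step 2: cheapest edge leaving the tree is 1–2 (2); add 2.
Step 3: cheapest edge leaving the tree is 0–3 (14); add 3.
Step 4: cheapest edge leaving the tree is 3–4 (19); add 4.
The 2nd edge added is 1–2.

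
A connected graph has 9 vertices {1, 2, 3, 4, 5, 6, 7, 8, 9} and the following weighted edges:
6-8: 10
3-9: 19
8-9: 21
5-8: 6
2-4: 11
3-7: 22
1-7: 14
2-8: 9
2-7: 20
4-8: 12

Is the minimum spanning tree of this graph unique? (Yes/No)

Sort edges by weight, then run Kruskal:
5-8 (6): add — endpoints in different components.
2-8 (9): add — endpoints in different components.
6-8 (10): add — endpoints in different components.
2-4 (11): add — endpoints in different components.
4-8 (12): skip — 4 and 8 already connected.
1-7 (14): add — endpoints in different components.
3-9 (19): add — endpoints in different components.
2-7 (20): add — endpoints in different components.
8-9 (21): add — endpoints in different components.
Every non-tree edge has weight strictly greater than the heaviest edge on the tree path between its endpoints, so the MST is unique.

Yes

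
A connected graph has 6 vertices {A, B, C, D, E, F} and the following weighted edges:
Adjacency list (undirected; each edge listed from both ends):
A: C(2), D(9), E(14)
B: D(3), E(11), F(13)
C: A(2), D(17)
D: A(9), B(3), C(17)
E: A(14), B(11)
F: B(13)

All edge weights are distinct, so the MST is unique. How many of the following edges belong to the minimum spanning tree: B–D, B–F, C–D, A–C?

Kruskal's algorithm — process edges by increasing weight (ties by edge label):
A–C (2): add. Components now {A,C} {B} {D} {E} {F}
B–D (3): add. Components now {A,C} {B,D} {E} {F}
A–D (9): add. Components now {A,B,C,D} {E} {F}
B–E (11): add. Components now {A,B,C,D,E} {F}
B–F (13): add. Components now {A,B,C,D,E,F}
MST edge set: {A–C, B–D, A–D, B–E, B–F}.
Of the listed edges, {B–D, B–F, A–C} are in the MST → 3.

3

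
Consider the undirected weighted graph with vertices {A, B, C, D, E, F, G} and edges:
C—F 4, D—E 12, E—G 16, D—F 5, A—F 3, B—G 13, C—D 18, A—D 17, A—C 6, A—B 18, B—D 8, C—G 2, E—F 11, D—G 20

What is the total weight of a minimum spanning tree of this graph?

Sort edges by weight, then run Kruskal:
C—G (2): add — endpoints in different components.
A—F (3): add — endpoints in different components.
C—F (4): add — endpoints in different components.
D—F (5): add — endpoints in different components.
A—C (6): skip — A and C already connected.
B—D (8): add — endpoints in different components.
E—F (11): add — endpoints in different components.
MST edges: C—G, A—F, C—F, D—F, B—D, E—F; total weight 2+3+4+5+8+11 = 33.

33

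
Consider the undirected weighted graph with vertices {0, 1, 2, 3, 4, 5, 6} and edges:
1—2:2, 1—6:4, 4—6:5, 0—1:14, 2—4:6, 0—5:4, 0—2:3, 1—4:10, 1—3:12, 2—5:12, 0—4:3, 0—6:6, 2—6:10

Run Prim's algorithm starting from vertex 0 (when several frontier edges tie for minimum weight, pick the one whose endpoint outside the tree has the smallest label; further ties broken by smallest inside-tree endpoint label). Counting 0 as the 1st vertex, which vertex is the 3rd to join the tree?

1

Prim's algorithm from 0:
Step 1: frontier [0—2 3, 0—4 3, 0—5 4, 0—6 6, 0—1 14] → take 0—2 (3); add 2.
Step 2: frontier [0—4 3, 0—5 4, 0—6 6, 0—1 14, 1—2 2, 2—4 6, 2—6 10, 2—5 12] → take 1—2 (2); add 1.
Step 3: frontier [0—4 3, 0—5 4, 0—6 6, 1—6 4, 1—4 10, 1—3 12, 2—4 6, 2—6 10, 2—5 12] → take 0—4 (3); add 4.
Step 4: frontier [0—5 4, 0—6 6, 1—6 4, 1—3 12, 2—6 10, 2—5 12, 4—6 5] → take 0—5 (4); add 5.
Step 5: frontier [0—6 6, 1—6 4, 1—3 12, 2—6 10, 4—6 5] → take 1—6 (4); add 6.
Step 6: frontier [1—3 12] → take 1—3 (12); add 3.
Vertex order: 0, 2, 1, 4, 5, 6, 3. The 3rd vertex is 1.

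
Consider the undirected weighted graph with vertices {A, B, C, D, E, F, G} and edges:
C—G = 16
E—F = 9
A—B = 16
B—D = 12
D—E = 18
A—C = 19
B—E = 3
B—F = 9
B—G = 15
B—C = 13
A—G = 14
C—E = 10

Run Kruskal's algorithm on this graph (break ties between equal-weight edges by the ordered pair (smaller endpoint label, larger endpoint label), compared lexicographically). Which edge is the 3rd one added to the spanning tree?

Kruskal: consider edges lightest-first.
B—E (3): add — endpoints in different components.
B—F (9): add — endpoints in different components.
E—F (9): skip — E and F already connected.
C—E (10): add — endpoints in different components.
B—D (12): add — endpoints in different components.
B—C (13): skip — B and C already connected.
A—G (14): add — endpoints in different components.
B—G (15): add — endpoints in different components.
The 3rd edge added is C—E.

C-E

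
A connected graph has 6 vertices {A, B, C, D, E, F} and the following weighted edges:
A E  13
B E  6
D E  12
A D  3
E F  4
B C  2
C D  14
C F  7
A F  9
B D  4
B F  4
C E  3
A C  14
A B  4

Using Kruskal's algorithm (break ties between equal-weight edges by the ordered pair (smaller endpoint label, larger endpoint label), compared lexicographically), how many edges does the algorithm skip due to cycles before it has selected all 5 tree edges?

Kruskal's algorithm — process edges by increasing weight (ties by edge label):
B C (2): add — endpoints in different components.
A D (3): add — endpoints in different components.
C E (3): add — endpoints in different components.
A B (4): add — endpoints in different components.
B D (4): skip — B and D already connected.
B F (4): add — endpoints in different components.
Edges rejected before the tree was complete: 1.

1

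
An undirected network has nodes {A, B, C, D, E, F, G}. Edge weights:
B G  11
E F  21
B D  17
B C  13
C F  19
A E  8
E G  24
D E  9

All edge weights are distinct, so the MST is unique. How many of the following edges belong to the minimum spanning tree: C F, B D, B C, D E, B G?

5

Sort edges by weight, then run Kruskal:
A E (8): add — endpoints in different components.
D E (9): add — endpoints in different components.
B G (11): add — endpoints in different components.
B C (13): add — endpoints in different components.
B D (17): add — endpoints in different components.
C F (19): add — endpoints in different components.
MST edge set: {A E, D E, B G, B C, B D, C F}.
Of the listed edges, {C F, B D, B C, D E, B G} are in the MST → 5.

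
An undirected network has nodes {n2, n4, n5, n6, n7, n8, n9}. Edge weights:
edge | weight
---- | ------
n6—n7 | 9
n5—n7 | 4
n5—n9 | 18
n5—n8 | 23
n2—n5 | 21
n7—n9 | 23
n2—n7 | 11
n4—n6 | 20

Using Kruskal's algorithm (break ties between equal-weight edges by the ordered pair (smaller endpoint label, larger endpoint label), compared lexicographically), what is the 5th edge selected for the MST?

Kruskal: consider edges lightest-first.
n5—n7 (4): add. Components now {n5,n7} {n8} {n4} {n9} {n6} {n2}
n6—n7 (9): add. Components now {n5,n6,n7} {n8} {n4} {n9} {n2}
n2—n7 (11): add. Components now {n2,n5,n6,n7} {n8} {n4} {n9}
n5—n9 (18): add. Components now {n2,n5,n6,n7,n9} {n8} {n4}
n4—n6 (20): add. Components now {n2,n4,n5,n6,n7,n9} {n8}
n2—n5 (21): skip — n5 and n2 already connected.
n5—n8 (23): add. Components now {n2,n4,n5,n6,n7,n8,n9}
The 5th edge added is n4—n6.

n4-n6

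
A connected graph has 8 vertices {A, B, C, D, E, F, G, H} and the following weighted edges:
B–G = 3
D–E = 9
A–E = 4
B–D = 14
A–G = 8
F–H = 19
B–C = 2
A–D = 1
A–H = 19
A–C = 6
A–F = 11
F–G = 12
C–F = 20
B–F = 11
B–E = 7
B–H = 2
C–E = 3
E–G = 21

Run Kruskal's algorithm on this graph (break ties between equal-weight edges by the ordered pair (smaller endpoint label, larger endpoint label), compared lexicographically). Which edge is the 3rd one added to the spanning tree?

B-H

Kruskal: consider edges lightest-first.
A–D (1): add — endpoints in different components.
B–C (2): add — endpoints in different components.
B–H (2): add — endpoints in different components.
B–G (3): add — endpoints in different components.
C–E (3): add — endpoints in different components.
A–E (4): add — endpoints in different components.
A–C (6): skip — A and C already connected.
B–E (7): skip — B and E already connected.
A–G (8): skip — A and G already connected.
D–E (9): skip — D and E already connected.
A–F (11): add — endpoints in different components.
The 3rd edge added is B–H.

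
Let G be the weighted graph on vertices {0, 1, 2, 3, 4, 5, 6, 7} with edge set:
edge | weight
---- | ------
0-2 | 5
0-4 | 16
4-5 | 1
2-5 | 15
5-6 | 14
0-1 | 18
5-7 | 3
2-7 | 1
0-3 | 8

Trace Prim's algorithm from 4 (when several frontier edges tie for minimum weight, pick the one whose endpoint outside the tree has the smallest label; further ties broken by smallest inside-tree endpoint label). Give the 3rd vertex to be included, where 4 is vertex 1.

7

Grow the tree from 4 using Prim:
Step 1: cheapest edge leaving the tree is 4-5 (1); add 5.
Step 2: cheapest edge leaving the tree is 5-7 (3); add 7.
Step 3: cheapest edge leaving the tree is 2-7 (1); add 2.
Step 4: cheapest edge leaving the tree is 0-2 (5); add 0.
Step 5: cheapest edge leaving the tree is 0-3 (8); add 3.
Step 6: cheapest edge leaving the tree is 5-6 (14); add 6.
Step 7: cheapest edge leaving the tree is 0-1 (18); add 1.
Vertex order: 4, 5, 7, 2, 0, 3, 6, 1. The 3rd vertex is 7.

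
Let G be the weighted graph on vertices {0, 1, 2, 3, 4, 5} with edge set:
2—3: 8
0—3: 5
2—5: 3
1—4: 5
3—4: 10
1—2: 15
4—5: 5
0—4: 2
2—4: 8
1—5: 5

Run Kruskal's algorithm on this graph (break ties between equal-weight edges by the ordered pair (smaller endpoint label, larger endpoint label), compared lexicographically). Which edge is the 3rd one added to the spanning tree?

0-3

Sort edges by weight, then run Kruskal:
0—4 (2): add — endpoints in different components.
2—5 (3): add — endpoints in different components.
0—3 (5): add — endpoints in different components.
1—4 (5): add — endpoints in different components.
1—5 (5): add — endpoints in different components.
The 3rd edge added is 0—3.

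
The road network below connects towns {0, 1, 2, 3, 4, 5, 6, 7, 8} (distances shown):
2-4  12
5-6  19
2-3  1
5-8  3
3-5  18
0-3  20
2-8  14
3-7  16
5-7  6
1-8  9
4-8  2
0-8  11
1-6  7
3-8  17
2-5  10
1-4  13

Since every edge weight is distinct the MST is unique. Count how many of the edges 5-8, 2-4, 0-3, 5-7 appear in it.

Kruskal: consider edges lightest-first.
2-3 (1): add — endpoints in different components.
4-8 (2): add — endpoints in different components.
5-8 (3): add — endpoints in different components.
5-7 (6): add — endpoints in different components.
1-6 (7): add — endpoints in different components.
1-8 (9): add — endpoints in different components.
2-5 (10): add — endpoints in different components.
0-8 (11): add — endpoints in different components.
MST edge set: {2-3, 4-8, 5-8, 5-7, 1-6, 1-8, 2-5, 0-8}.
Of the listed edges, {5-8, 5-7} are in the MST → 2.

2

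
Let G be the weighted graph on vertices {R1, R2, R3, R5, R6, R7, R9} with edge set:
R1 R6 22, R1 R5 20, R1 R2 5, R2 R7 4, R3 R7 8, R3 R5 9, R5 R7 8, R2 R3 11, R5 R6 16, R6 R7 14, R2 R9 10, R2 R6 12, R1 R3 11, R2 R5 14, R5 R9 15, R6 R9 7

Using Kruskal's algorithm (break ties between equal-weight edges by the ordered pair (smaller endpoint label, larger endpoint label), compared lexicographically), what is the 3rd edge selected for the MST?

R6-R9

Sort edges by weight, then run Kruskal:
R2 R7 (4): add. Components now {R6} {R5} {R1} {R9} {R3} {R2,R7}
R1 R2 (5): add. Components now {R6} {R5} {R1,R2,R7} {R9} {R3}
R6 R9 (7): add. Components now {R6,R9} {R5} {R1,R2,R7} {R3}
R3 R7 (8): add. Components now {R6,R9} {R5} {R1,R2,R3,R7}
R5 R7 (8): add. Components now {R6,R9} {R1,R2,R3,R5,R7}
R3 R5 (9): skip — R5 and R3 already connected.
R2 R9 (10): add. Components now {R1,R2,R3,R5,R6,R7,R9}
The 3rd edge added is R6 R9.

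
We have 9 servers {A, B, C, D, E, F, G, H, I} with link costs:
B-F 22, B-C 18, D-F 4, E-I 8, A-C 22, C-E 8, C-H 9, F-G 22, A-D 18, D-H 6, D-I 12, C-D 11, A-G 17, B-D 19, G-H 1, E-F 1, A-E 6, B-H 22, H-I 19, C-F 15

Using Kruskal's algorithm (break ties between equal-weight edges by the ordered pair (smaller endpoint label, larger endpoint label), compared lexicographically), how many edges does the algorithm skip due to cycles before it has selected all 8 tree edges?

Kruskal's algorithm — process edges by increasing weight (ties by edge label):
E-F (1): add — endpoints in different components.
G-H (1): add — endpoints in different components.
D-F (4): add — endpoints in different components.
A-E (6): add — endpoints in different components.
D-H (6): add — endpoints in different components.
C-E (8): add — endpoints in different components.
E-I (8): add — endpoints in different components.
C-H (9): skip — C and H already connected.
C-D (11): skip — C and D already connected.
D-I (12): skip — D and I already connected.
C-F (15): skip — C and F already connected.
A-G (17): skip — A and G already connected.
A-D (18): skip — A and D already connected.
B-C (18): add — endpoints in different components.
Edges rejected before the tree was complete: 6.

6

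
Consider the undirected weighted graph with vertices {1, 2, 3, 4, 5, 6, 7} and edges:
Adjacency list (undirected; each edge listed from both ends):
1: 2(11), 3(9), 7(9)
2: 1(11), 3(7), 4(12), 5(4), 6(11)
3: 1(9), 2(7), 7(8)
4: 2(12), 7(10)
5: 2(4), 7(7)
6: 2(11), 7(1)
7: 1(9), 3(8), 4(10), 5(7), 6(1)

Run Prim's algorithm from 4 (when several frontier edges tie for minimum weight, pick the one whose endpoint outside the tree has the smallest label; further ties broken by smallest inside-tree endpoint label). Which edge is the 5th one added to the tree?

2-3

Prim's algorithm from 4:
Step 1: cheapest edge leaving the tree is 4-7 (10); add 7.
Step 2: cheapest edge leaving the tree is 6-7 (1); add 6.
Step 3: cheapest edge leaving the tree is 5-7 (7); add 5.
Step 4: cheapest edge leaving the tree is 2-5 (4); add 2.
Step 5: cheapest edge leaving the tree is 2-3 (7); add 3.
Step 6: cheapest edge leaving the tree is 1-3 (9); add 1.
The 5th edge added is 2-3.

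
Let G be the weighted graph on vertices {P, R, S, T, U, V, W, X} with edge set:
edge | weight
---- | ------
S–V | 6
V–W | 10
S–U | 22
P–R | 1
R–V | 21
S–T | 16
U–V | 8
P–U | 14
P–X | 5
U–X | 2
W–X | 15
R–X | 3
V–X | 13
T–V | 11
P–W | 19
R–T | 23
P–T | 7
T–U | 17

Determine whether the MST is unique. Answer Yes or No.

Kruskal: consider edges lightest-first.
P–R (1): add — endpoints in different components.
U–X (2): add — endpoints in different components.
R–X (3): add — endpoints in different components.
P–X (5): skip — X and P already connected.
S–V (6): add — endpoints in different components.
P–T (7): add — endpoints in different components.
U–V (8): add — endpoints in different components.
V–W (10): add — endpoints in different components.
Every non-tree edge has weight strictly greater than the heaviest edge on the tree path between its endpoints, so the MST is unique.

Yes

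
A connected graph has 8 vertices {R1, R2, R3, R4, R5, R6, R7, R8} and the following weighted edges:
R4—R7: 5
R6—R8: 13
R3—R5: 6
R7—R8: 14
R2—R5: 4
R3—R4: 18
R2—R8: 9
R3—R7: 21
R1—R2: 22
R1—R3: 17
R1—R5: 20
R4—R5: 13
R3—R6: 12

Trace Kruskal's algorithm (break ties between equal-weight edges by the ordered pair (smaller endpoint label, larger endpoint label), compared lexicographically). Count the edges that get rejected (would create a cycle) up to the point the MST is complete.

2

Kruskal's algorithm — process edges by increasing weight (ties by edge label):
R2—R5 (4): add — endpoints in different components.
R4—R7 (5): add — endpoints in different components.
R3—R5 (6): add — endpoints in different components.
R2—R8 (9): add — endpoints in different components.
R3—R6 (12): add — endpoints in different components.
R4—R5 (13): add — endpoints in different components.
R6—R8 (13): skip — R6 and R8 already connected.
R7—R8 (14): skip — R8 and R7 already connected.
R1—R3 (17): add — endpoints in different components.
Edges rejected before the tree was complete: 2.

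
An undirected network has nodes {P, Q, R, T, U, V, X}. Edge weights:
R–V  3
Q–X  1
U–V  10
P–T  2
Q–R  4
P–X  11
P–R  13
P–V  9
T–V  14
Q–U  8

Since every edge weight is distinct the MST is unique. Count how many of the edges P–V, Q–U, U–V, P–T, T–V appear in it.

3

Kruskal: consider edges lightest-first.
Q–X (1): add — endpoints in different components.
P–T (2): add — endpoints in different components.
R–V (3): add — endpoints in different components.
Q–R (4): add — endpoints in different components.
Q–U (8): add — endpoints in different components.
P–V (9): add — endpoints in different components.
MST edge set: {Q–X, P–T, R–V, Q–R, Q–U, P–V}.
Of the listed edges, {P–V, Q–U, P–T} are in the MST → 3.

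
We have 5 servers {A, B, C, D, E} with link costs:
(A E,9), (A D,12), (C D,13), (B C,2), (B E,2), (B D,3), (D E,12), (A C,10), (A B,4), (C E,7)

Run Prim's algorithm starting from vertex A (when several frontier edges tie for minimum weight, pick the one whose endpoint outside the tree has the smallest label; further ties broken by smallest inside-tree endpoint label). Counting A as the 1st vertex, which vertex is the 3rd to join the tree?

C

Grow the tree from A using Prim:
Step 1: cheapest edge leaving the tree is A B (4); add B.
Step 2: cheapest edge leaving the tree is B C (2); add C.
Step 3: cheapest edge leaving the tree is B E (2); add E.
Step 4: cheapest edge leaving the tree is B D (3); add D.
Vertex order: A, B, C, E, D. The 3rd vertex is C.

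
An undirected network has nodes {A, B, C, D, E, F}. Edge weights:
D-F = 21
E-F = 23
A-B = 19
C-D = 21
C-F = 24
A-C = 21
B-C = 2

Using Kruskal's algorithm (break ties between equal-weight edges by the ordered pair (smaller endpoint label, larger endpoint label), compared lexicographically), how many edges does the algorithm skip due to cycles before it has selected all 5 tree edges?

1

Kruskal: consider edges lightest-first.
B-C (2): add. Components now {A} {B,C} {D} {E} {F}
A-B (19): add. Components now {A,B,C} {D} {E} {F}
A-C (21): skip — A and C already connected.
C-D (21): add. Components now {A,B,C,D} {E} {F}
D-F (21): add. Components now {A,B,C,D,F} {E}
E-F (23): add. Components now {A,B,C,D,E,F}
Edges rejected before the tree was complete: 1.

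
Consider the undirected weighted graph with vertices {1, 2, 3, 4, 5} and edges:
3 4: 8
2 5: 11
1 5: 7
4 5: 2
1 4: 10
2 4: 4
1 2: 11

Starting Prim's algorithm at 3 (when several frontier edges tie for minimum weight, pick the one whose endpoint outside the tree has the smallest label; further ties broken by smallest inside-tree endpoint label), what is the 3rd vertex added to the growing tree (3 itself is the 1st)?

Grow the tree from 3 using Prim:
Step 1: cheapest edge leaving the tree is 3 4 (8); add 4.
Step 2: cheapest edge leaving the tree is 4 5 (2); add 5.
Step 3: cheapest edge leaving the tree is 2 4 (4); add 2.
Step 4: cheapest edge leaving the tree is 1 5 (7); add 1.
Vertex order: 3, 4, 5, 2, 1. The 3rd vertex is 5.

5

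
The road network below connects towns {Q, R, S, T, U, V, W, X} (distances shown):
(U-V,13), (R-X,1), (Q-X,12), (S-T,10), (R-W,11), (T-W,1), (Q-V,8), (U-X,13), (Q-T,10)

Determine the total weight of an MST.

Sort edges by weight, then run Kruskal:
R-X (1): add — endpoints in different components.
T-W (1): add — endpoints in different components.
Q-V (8): add — endpoints in different components.
Q-T (10): add — endpoints in different components.
S-T (10): add — endpoints in different components.
R-W (11): add — endpoints in different components.
Q-X (12): skip — X and Q already connected.
U-V (13): add — endpoints in different components.
MST edges: R-X, T-W, Q-V, Q-T, S-T, R-W, U-V; total weight 1+1+8+10+10+11+13 = 54.

54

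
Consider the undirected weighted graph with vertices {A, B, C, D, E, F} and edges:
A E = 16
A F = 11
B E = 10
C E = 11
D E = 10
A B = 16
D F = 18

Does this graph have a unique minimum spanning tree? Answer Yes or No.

Sort edges by weight, then run Kruskal:
B E (10): add — endpoints in different components.
D E (10): add — endpoints in different components.
A F (11): add — endpoints in different components.
C E (11): add — endpoints in different components.
A B (16): add — endpoints in different components.
Non-tree edge A E has weight 16, equal to the heaviest edge on its tree cycle — swapping gives another MST of the same weight. Not unique.

No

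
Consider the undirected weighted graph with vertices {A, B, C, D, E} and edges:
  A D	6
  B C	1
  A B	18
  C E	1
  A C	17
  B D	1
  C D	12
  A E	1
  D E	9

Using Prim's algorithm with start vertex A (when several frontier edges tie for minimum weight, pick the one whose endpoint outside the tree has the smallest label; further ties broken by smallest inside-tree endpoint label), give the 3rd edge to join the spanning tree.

B-C

Prim's algorithm from A:
Step 1: cheapest edge leaving the tree is A E (1); add E.
Step 2: cheapest edge leaving the tree is C E (1); add C.
Step 3: cheapest edge leaving the tree is B C (1); add B.
Step 4: cheapest edge leaving the tree is B D (1); add D.
The 3rd edge added is B C.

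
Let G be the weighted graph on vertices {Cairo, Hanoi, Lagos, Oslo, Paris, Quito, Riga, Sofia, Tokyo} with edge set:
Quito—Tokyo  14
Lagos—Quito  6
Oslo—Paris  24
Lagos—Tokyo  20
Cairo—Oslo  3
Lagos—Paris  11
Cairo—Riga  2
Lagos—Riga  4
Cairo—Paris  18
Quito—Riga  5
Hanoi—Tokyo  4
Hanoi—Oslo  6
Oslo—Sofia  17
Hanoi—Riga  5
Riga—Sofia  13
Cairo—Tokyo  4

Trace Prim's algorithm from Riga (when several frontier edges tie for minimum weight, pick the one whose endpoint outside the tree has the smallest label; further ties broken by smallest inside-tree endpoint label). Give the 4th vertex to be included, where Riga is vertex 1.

Lagos

Prim, starting at Riga.
Step 1: cheapest edge leaving the tree is Cairo—Riga (2); add Cairo.
Step 2: cheapest edge leaving the tree is Cairo—Oslo (3); add Oslo.
Step 3: cheapest edge leaving the tree is Lagos—Riga (4); add Lagos.
Step 4: cheapest edge leaving the tree is Cairo—Tokyo (4); add Tokyo.
Step 5: cheapest edge leaving the tree is Hanoi—Tokyo (4); add Hanoi.
Step 6: cheapest edge leaving the tree is Quito—Riga (5); add Quito.
Step 7: cheapest edge leaving the tree is Lagos—Paris (11); add Paris.
Step 8: cheapest edge leaving the tree is Riga—Sofia (13); add Sofia.
Vertex order: Riga, Cairo, Oslo, Lagos, Tokyo, Hanoi, Quito, Paris, Sofia. The 4th vertex is Lagos.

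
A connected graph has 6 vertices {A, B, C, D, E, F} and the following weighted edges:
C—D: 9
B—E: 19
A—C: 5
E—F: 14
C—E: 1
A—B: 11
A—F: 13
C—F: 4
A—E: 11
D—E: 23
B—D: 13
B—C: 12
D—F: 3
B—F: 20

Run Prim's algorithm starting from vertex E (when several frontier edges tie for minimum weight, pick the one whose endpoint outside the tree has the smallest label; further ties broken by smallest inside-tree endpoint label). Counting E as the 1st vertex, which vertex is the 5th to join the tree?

A

Grow the tree from E using Prim:
Step 1: cheapest edge leaving the tree is C—E (1); add C.
Step 2: cheapest edge leaving the tree is C—F (4); add F.
Step 3: cheapest edge leaving the tree is D—F (3); add D.
Step 4: cheapest edge leaving the tree is A—C (5); add A.
Step 5: cheapest edge leaving the tree is A—B (11); add B.
Vertex order: E, C, F, D, A, B. The 5th vertex is A.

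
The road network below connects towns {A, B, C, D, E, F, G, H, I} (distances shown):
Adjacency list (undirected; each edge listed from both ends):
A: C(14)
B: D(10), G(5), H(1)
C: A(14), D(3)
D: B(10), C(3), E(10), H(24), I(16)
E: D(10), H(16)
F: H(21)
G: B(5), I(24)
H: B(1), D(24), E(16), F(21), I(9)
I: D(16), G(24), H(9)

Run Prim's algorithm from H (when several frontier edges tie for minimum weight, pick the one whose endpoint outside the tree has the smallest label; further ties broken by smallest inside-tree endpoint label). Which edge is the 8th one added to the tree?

Prim, starting at H.
Step 1: frontier [B-H 1, H-I 9, E-H 16, F-H 21, D-H 24] → take B-H (1); add B.
Step 2: frontier [B-G 5, B-D 10, H-I 9, E-H 16, F-H 21, D-H 24] → take B-G (5); add G.
Step 3: frontier [B-D 10, G-I 24, H-I 9, E-H 16, F-H 21, D-H 24] → take H-I (9); add I.
Step 4: frontier [B-D 10, E-H 16, F-H 21, D-H 24, D-I 16] → take B-D (10); add D.
Step 5: frontier [C-D 3, D-E 10, E-H 16, F-H 21] → take C-D (3); add C.
Step 6: frontier [A-C 14, D-E 10, E-H 16, F-H 21] → take D-E (10); add E.
Step 7: frontier [A-C 14, F-H 21] → take A-C (14); add A.
Step 8: frontier [F-H 21] → take F-H (21); add F.
The 8th edge added is F-H.

F-H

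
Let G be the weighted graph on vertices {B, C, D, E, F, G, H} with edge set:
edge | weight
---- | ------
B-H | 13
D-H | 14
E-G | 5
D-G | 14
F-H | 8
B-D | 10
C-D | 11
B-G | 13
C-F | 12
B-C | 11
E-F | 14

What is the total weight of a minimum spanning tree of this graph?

59

Kruskal: consider edges lightest-first.
E-G (5): add — endpoints in different components.
F-H (8): add — endpoints in different components.
B-D (10): add — endpoints in different components.
B-C (11): add — endpoints in different components.
C-D (11): skip — C and D already connected.
C-F (12): add — endpoints in different components.
B-G (13): add — endpoints in different components.
MST edges: E-G, F-H, B-D, B-C, C-F, B-G; total weight 5+8+10+11+12+13 = 59.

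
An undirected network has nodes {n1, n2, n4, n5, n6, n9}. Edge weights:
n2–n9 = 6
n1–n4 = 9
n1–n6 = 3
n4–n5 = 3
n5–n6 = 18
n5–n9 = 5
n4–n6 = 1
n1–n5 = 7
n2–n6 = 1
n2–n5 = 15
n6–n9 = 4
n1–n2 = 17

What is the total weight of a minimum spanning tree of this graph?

Kruskal's algorithm — process edges by increasing weight (ties by edge label):
n2–n6 (1): add — endpoints in different components.
n4–n6 (1): add — endpoints in different components.
n1–n6 (3): add — endpoints in different components.
n4–n5 (3): add — endpoints in different components.
n6–n9 (4): add — endpoints in different components.
MST edges: n2–n6, n4–n6, n1–n6, n4–n5, n6–n9; total weight 1+1+3+3+4 = 12.

12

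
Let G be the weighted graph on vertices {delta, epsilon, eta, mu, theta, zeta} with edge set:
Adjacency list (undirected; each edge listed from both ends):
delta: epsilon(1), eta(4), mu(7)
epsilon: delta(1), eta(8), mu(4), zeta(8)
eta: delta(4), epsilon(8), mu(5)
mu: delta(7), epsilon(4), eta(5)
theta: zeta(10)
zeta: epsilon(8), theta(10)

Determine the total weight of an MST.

Kruskal's algorithm — process edges by increasing weight (ties by edge label):
delta—epsilon (1): add. Components now {zeta} {theta} {mu} {delta,epsilon} {eta}
delta—eta (4): add. Components now {zeta} {theta} {mu} {delta,epsilon,eta}
epsilon—mu (4): add. Components now {zeta} {theta} {delta,epsilon,eta,mu}
eta—mu (5): skip — mu and eta already connected.
delta—mu (7): skip — mu and delta already connected.
epsilon—eta (8): skip — epsilon and eta already connected.
epsilon—zeta (8): add. Components now {delta,epsilon,eta,mu,zeta} {theta}
theta—zeta (10): add. Components now {delta,epsilon,eta,mu,theta,zeta}
MST edges: delta—epsilon, delta—eta, epsilon—mu, epsilon—zeta, theta—zeta; total weight 1+4+4+8+10 = 27.

27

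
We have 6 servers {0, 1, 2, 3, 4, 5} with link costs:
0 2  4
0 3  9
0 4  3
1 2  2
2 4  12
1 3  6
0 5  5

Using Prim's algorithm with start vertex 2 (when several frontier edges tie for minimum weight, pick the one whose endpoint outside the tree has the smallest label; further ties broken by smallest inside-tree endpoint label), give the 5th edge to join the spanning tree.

1-3

Prim, starting at 2.
Step 1: cheapest edge leaving the tree is 1 2 (2); add 1.
Step 2: cheapest edge leaving the tree is 0 2 (4); add 0.
Step 3: cheapest edge leaving the tree is 0 4 (3); add 4.
Step 4: cheapest edge leaving the tree is 0 5 (5); add 5.
Step 5: cheapest edge leaving the tree is 1 3 (6); add 3.
The 5th edge added is 1 3.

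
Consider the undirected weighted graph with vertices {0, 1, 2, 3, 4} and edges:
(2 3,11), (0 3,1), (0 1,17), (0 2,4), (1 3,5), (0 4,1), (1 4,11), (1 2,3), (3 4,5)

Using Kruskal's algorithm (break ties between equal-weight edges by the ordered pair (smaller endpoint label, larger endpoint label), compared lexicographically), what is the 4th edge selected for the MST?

0-2

Sort edges by weight, then run Kruskal:
0 3 (1): add. Components now {0,3} {1} {2} {4}
0 4 (1): add. Components now {0,3,4} {1} {2}
1 2 (3): add. Components now {0,3,4} {1,2}
0 2 (4): add. Components now {0,1,2,3,4}
The 4th edge added is 0 2.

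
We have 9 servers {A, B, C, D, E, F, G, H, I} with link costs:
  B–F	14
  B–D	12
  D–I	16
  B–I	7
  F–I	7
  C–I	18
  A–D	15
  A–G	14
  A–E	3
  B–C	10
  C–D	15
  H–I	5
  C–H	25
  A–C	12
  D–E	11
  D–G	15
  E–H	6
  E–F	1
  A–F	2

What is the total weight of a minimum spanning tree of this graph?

Grow the tree from B using Prim:
Step 1: cheapest edge leaving the tree is B–I (7); add I.
Step 2: cheapest edge leaving the tree is H–I (5); add H.
Step 3: cheapest edge leaving the tree is E–H (6); add E.
Step 4: cheapest edge leaving the tree is E–F (1); add F.
Step 5: cheapest edge leaving the tree is A–F (2); add A.
Step 6: cheapest edge leaving the tree is B–C (10); add C.
Step 7: cheapest edge leaving the tree is D–E (11); add D.
Step 8: cheapest edge leaving the tree is A–G (14); add G.
MST edges: B–I, H–I, E–H, E–F, A–F, B–C, D–E, A–G; total weight 7+5+6+1+2+10+11+14 = 56.

56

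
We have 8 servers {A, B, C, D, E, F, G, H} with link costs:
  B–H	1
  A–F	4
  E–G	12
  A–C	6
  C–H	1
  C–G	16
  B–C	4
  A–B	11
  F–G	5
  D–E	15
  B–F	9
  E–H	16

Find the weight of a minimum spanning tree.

44

Sort edges by weight, then run Kruskal:
B–H (1): add — endpoints in different components.
C–H (1): add — endpoints in different components.
A–F (4): add — endpoints in different components.
B–C (4): skip — B and C already connected.
F–G (5): add — endpoints in different components.
A–C (6): add — endpoints in different components.
B–F (9): skip — B and F already connected.
A–B (11): skip — A and B already connected.
E–G (12): add — endpoints in different components.
D–E (15): add — endpoints in different components.
MST edges: B–H, C–H, A–F, F–G, A–C, E–G, D–E; total weight 1+1+4+5+6+12+15 = 44.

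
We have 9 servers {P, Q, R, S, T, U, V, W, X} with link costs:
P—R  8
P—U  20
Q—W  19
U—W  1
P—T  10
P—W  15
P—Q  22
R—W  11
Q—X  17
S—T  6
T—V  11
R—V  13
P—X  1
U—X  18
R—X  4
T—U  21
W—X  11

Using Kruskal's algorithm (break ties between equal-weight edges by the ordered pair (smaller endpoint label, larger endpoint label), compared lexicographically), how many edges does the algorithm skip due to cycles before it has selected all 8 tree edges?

4

Kruskal's algorithm — process edges by increasing weight (ties by edge label):
P—X (1): add — endpoints in different components.
U—W (1): add — endpoints in different components.
R—X (4): add — endpoints in different components.
S—T (6): add — endpoints in different components.
P—R (8): skip — R and P already connected.
P—T (10): add — endpoints in different components.
R—W (11): add — endpoints in different components.
T—V (11): add — endpoints in different components.
W—X (11): skip — W and X already connected.
R—V (13): skip — R and V already connected.
P—W (15): skip — W and P already connected.
Q—X (17): add — endpoints in different components.
Edges rejected before the tree was complete: 4.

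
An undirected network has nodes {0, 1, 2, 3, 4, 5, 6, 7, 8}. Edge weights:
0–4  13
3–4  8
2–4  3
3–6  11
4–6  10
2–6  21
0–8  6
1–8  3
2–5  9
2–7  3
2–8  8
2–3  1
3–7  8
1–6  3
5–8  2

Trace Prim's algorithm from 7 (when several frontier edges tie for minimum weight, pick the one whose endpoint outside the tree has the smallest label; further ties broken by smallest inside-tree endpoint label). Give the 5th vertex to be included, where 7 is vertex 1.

8

Prim's algorithm from 7:
Step 1: cheapest edge leaving the tree is 2–7 (3); add 2.
Step 2: cheapest edge leaving the tree is 2–3 (1); add 3.
Step 3: cheapest edge leaving the tree is 2–4 (3); add 4.
Step 4: cheapest edge leaving the tree is 2–8 (8); add 8.
Step 5: cheapest edge leaving the tree is 5–8 (2); add 5.
Step 6: cheapest edge leaving the tree is 1–8 (3); add 1.
Step 7: cheapest edge leaving the tree is 1–6 (3); add 6.
Step 8: cheapest edge leaving the tree is 0–8 (6); add 0.
Vertex order: 7, 2, 3, 4, 8, 5, 1, 6, 0. The 5th vertex is 8.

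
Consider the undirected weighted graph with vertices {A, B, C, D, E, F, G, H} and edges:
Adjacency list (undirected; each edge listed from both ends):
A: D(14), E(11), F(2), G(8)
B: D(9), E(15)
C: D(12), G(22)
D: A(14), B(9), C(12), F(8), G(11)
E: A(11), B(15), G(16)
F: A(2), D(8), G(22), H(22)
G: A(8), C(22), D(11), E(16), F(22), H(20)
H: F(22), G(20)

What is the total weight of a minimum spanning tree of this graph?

Sort edges by weight, then run Kruskal:
A—F (2): add — endpoints in different components.
A—G (8): add — endpoints in different components.
D—F (8): add — endpoints in different components.
B—D (9): add — endpoints in different components.
A—E (11): add — endpoints in different components.
D—G (11): skip — D and G already connected.
C—D (12): add — endpoints in different components.
A—D (14): skip — A and D already connected.
B—E (15): skip — B and E already connected.
E—G (16): skip — E and G already connected.
G—H (20): add — endpoints in different components.
MST edges: A—F, A—G, D—F, B—D, A—E, C—D, G—H; total weight 2+8+8+9+11+12+20 = 70.

70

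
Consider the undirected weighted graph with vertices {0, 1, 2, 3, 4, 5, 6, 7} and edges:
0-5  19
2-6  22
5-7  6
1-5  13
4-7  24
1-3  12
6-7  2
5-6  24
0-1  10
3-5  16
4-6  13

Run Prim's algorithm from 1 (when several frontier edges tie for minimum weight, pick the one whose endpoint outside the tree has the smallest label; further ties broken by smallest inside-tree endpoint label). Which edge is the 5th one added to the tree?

6-7

Grow the tree from 1 using Prim:
Step 1: frontier [0-1 10, 1-3 12, 1-5 13] → take 0-1 (10); add 0.
Step 2: frontier [0-5 19, 1-3 12, 1-5 13] → take 1-3 (12); add 3.
Step 3: frontier [0-5 19, 1-5 13, 3-5 16] → take 1-5 (13); add 5.
Step 4: frontier [5-7 6, 5-6 24] → take 5-7 (6); add 7.
Step 5: frontier [5-6 24, 6-7 2, 4-7 24] → take 6-7 (2); add 6.
Step 6: frontier [4-6 13, 2-6 22, 4-7 24] → take 4-6 (13); add 4.
Step 7: frontier [2-6 22] → take 2-6 (22); add 2.
The 5th edge added is 6-7.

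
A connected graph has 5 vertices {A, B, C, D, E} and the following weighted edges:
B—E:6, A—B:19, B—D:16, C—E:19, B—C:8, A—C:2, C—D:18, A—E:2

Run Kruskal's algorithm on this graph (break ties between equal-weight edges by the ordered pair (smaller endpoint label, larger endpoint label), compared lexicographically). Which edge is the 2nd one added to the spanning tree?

A-E

Sort edges by weight, then run Kruskal:
A—C (2): add. Components now {A,C} {B} {D} {E}
A—E (2): add. Components now {A,C,E} {B} {D}
B—E (6): add. Components now {A,B,C,E} {D}
B—C (8): skip — B and C already connected.
B—D (16): add. Components now {A,B,C,D,E}
The 2nd edge added is A—E.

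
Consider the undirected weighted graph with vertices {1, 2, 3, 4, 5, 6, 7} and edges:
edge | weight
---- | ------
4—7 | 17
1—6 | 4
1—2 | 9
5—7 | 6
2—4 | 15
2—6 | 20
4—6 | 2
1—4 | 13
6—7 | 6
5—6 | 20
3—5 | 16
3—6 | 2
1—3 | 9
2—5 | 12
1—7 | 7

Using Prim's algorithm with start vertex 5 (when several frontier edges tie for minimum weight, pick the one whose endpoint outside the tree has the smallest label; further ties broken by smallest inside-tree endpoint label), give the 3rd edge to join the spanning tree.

Grow the tree from 5 using Prim:
Step 1: cheapest edge leaving the tree is 5—7 (6); add 7.
Step 2: cheapest edge leaving the tree is 6—7 (6); add 6.
Step 3: cheapest edge leaving the tree is 3—6 (2); add 3.
Step 4: cheapest edge leaving the tree is 4—6 (2); add 4.
Step 5: cheapest edge leaving the tree is 1—6 (4); add 1.
Step 6: cheapest edge leaving the tree is 1—2 (9); add 2.
The 3rd edge added is 3—6.

3-6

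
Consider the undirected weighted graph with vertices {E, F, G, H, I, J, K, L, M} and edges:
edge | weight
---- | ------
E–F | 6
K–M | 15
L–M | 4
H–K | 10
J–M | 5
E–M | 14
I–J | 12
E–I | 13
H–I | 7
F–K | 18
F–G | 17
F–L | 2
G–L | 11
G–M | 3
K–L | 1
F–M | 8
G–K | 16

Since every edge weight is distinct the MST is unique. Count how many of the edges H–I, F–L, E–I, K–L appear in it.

Sort edges by weight, then run Kruskal:
K–L (1): add — endpoints in different components.
F–L (2): add — endpoints in different components.
G–M (3): add — endpoints in different components.
L–M (4): add — endpoints in different components.
J–M (5): add — endpoints in different components.
E–F (6): add — endpoints in different components.
H–I (7): add — endpoints in different components.
F–M (8): skip — F and M already connected.
H–K (10): add — endpoints in different components.
MST edge set: {K–L, F–L, G–M, L–M, J–M, E–F, H–I, H–K}.
Of the listed edges, {H–I, F–L, K–L} are in the MST → 3.

3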